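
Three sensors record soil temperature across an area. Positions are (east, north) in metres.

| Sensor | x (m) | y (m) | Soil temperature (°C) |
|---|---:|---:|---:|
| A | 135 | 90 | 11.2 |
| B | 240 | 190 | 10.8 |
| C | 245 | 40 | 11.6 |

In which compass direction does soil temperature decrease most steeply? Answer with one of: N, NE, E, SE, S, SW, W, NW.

N

Differences from A: to B (Δx, Δy, Δh) = (105, 100, -0.4); to C = (110, -50, +0.4).
Solve a·Δx + b·Δy = ΔT: det = 105·(-50) − 110·100 = -16250.
∂T/∂x = [(-0.4)·(-50) − (+0.4)·100] / -16250 = +0.001231
∂T/∂y = [105·(+0.4) − 110·(-0.4)] / -16250 = -0.005292
Steepest decrease is along −∇f = (-0.001231 E, +0.005292 N) → north.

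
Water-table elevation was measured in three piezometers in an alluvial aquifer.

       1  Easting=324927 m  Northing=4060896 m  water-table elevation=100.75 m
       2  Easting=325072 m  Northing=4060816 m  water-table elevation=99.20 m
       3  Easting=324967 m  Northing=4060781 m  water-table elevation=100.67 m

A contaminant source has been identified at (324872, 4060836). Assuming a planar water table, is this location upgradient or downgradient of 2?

Differences from 1: to 2 (Δx, Δy, Δh) = (145, -80, -1.55); to 3 = (40, -115, -0.08).
Solve a·Δx + b·Δy = Δh: det = 145·(-115) − 40·(-80) = -13475.
∂h/∂x = [(-1.55)·(-115) − (-0.08)·(-80)] / -13475 = -0.01275
∂h/∂y = [145·(-0.08) − 40·(-1.55)] / -13475 = -0.003740
Head at (324872, 4060836) = 100.75 + (-0.01275)·(-55) + (-0.003740)·(-60) = 101.68 m.
That is higher than the 99.20 m at 2, so the point is upgradient.

upgradient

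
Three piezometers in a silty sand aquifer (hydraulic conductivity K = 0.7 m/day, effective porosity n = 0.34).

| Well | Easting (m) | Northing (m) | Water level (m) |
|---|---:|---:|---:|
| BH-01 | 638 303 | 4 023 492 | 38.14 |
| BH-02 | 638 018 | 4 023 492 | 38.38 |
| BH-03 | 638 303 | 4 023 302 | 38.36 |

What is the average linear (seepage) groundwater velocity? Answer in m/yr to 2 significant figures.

∂h/∂x = (38.38 − 38.14) / (638018 − 638303) = -0.0008421
∂h/∂y = (38.36 − 38.14) / (4023302 − 4023492) = -0.001158
|∇h| = √(-0.0008421² + -0.001158²) = 0.001432
Seepage velocity v = K·i/n = 0.7 × 0.001432 / 0.34 = 0.002948 m/day = 1.077 m/yr.

1.1 m/yr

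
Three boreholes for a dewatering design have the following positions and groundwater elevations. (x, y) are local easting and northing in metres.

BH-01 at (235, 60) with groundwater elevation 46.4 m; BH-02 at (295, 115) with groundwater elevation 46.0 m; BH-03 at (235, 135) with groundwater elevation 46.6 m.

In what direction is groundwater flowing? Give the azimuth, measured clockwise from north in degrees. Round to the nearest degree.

106°

With h = a·x + b·y + c and BH-01 as origin, the differences give:
  60·a + 55·b = -0.4
  0·a + 75·b = +0.2
Eliminate b (×75 and ×55, subtract): 4500·a = -41.00 → a = ∂h/∂x = -0.009111
Back-substitute: b = ∂h/∂y = +0.002667.
Flow direction (−∇h) has components (+0.009111 E, -0.002667 N).
Azimuth = atan2(E, N) = atan2(+0.009111, -0.002667) = 106.3° ≈ 106°.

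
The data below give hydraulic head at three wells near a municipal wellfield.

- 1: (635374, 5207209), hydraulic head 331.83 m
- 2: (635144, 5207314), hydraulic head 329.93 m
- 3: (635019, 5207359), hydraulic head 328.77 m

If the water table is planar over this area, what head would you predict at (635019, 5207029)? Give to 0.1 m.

325.3 m

With h = a·x + b·y + c and 1 as origin, the differences give:
  (-230)·a + 105·b = -1.90
  (-355)·a + 150·b = -3.06
Eliminate b (×150 and ×105, subtract): 2775·a = 36.300 → a = ∂h/∂x = +0.01308
Back-substitute: b = ∂h/∂y = +0.01056.
h(635019, 5207029) = 331.83 + (+0.01308)·(-355) + (+0.01056)·(-180) = 331.83 -4.644 -1.901 = 325.286 m.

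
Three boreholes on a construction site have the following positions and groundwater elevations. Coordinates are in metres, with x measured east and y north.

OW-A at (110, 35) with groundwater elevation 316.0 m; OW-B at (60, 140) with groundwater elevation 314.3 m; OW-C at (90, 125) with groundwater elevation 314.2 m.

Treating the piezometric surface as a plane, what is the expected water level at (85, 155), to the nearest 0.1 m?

313.6 m

Differences from OW-A: to OW-B (Δx, Δy, Δh) = (-50, 105, -1.7); to OW-C = (-20, 90, -1.8).
Solve a·Δx + b·Δy = Δh: det = (-50)·90 − (-20)·105 = -2400.
∂h/∂x = [(-1.7)·90 − (-1.8)·105] / -2400 = -0.01500
∂h/∂y = [(-50)·(-1.8) − (-20)·(-1.7)] / -2400 = -0.02333
h(85, 155) = 316.0 + (-0.01500)·(-25) + (-0.02333)·(120) = 316.0 +0.375 -2.800 = 313.575 m.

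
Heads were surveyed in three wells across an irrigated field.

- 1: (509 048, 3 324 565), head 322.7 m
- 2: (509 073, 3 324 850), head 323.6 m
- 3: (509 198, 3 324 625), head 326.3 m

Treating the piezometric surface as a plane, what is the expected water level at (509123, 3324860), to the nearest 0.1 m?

Taking 1 as reference: 2−1 = (25, 285, +0.9); 3−1 = (150, 60, +3.6).
Determinant of the coordinate differences = 25·60 − 150·285 = -41250.
∂h/∂x = [(+0.9)·60 − (+3.6)·285] / -41250 = +0.02356
∂h/∂y = [25·(+3.6) − 150·(+0.9)] / -41250 = +0.001091
h(509123, 3324860) = 322.7 + (+0.02356)·(75) + (+0.001091)·(295) = 322.7 +1.767 +0.322 = 324.789 m.

324.8 m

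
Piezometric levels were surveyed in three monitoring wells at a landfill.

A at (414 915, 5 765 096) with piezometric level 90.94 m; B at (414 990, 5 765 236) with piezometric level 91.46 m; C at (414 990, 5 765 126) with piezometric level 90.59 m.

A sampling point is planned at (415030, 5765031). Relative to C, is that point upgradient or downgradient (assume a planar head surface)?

Taking A as reference: B−A = (75, 140, +0.52); C−A = (75, 30, -0.35).
Solve a·Δx + b·Δy = Δh: det = 75·30 − 75·140 = -8250.
∂h/∂x = [(+0.52)·30 − (-0.35)·140] / -8250 = -0.007830
∂h/∂y = [75·(-0.35) − 75·(+0.52)] / -8250 = +0.007909
Head at (415030, 5765031) = 90.94 + (-0.007830)·(115) + (+0.007909)·(-65) = 89.53 m.
That is lower than the 90.59 m at C, so the point is downgradient.

downgradient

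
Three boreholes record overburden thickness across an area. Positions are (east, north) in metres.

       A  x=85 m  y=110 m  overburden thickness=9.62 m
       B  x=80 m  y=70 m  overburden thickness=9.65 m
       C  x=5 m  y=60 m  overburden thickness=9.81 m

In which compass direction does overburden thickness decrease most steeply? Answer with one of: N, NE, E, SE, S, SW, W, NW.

Differences from A: to B (Δx, Δy, Δh) = (-5, -40, +0.03); to C = (-80, -50, +0.19).
Determinant of the coordinate differences = (-5)·(-50) − (-80)·(-40) = -2950.
∂d/∂x = [(+0.03)·(-50) − (+0.19)·(-40)] / -2950 = -0.002068
∂d/∂y = [(-5)·(+0.19) − (-80)·(+0.03)] / -2950 = -0.0004915
Steepest decrease is along −∇f = (+0.002068 E, +0.0004915 N) → east.

E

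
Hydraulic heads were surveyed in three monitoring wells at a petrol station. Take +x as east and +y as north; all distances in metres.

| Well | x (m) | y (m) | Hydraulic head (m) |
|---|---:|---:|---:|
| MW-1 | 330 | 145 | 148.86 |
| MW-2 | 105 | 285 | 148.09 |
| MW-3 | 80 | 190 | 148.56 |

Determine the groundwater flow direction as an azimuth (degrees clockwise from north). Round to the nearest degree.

357°

Differences from MW-1: to MW-2 (Δx, Δy, Δh) = (-225, 140, -0.77); to MW-3 = (-250, 45, -0.30).
Solve a·Δx + b·Δy = Δh: det = (-225)·45 − (-250)·140 = 24875.
∂h/∂x = [(-0.77)·45 − (-0.30)·140] / 24875 = +0.0002955
∂h/∂y = [(-225)·(-0.30) − (-250)·(-0.77)] / 24875 = -0.005025
Flow direction (−∇h) has components (-0.0002955 E, +0.005025 N).
Azimuth = atan2(E, N) = atan2(-0.0002955, +0.005025) = 356.6° ≈ 357°.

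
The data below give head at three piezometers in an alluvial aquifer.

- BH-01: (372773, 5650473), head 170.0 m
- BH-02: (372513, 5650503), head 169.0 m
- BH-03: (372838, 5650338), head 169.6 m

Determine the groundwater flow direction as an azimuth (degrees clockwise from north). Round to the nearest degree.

Differences from BH-01: to BH-02 (Δx, Δy, Δh) = (-260, 30, -1.0); to BH-03 = (65, -135, -0.4).
Determinant of the coordinate differences = (-260)·(-135) − 65·30 = 33150.
∂h/∂x = [(-1.0)·(-135) − (-0.4)·30] / 33150 = +0.004434
∂h/∂y = [(-260)·(-0.4) − 65·(-1.0)] / 33150 = +0.005098
Flow direction (−∇h) has components (-0.004434 E, -0.005098 N).
Azimuth = atan2(E, N) = atan2(-0.004434, -0.005098) = 221.0° ≈ 221°.

221°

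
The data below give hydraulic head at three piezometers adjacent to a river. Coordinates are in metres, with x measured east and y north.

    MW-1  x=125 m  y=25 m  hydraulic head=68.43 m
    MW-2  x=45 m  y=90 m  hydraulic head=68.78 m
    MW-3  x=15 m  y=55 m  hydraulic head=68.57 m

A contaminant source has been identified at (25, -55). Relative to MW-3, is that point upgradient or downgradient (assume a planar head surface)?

Taking MW-1 as reference: MW-2−MW-1 = (-80, 65, +0.35); MW-3−MW-1 = (-110, 30, +0.14).
Solve a·Δx + b·Δy = Δh: det = (-80)·30 − (-110)·65 = 4750.
∂h/∂x = [(+0.35)·30 − (+0.14)·65] / 4750 = +0.0002947
∂h/∂y = [(-80)·(+0.14) − (-110)·(+0.35)] / 4750 = +0.005747
Head at (25, -55) = 68.43 + (+0.0002947)·(-100) + (+0.005747)·(-80) = 67.94 m.
That is lower than the 68.57 m at MW-3, so the point is downgradient.

downgradient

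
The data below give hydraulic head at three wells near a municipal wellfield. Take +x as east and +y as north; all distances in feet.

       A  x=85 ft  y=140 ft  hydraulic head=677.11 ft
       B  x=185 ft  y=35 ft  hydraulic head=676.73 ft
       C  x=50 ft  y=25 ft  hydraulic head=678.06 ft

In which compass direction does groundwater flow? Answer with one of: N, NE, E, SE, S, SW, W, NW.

With h = a·x + b·y + c and A as origin, the differences give:
  100·a + (-105)·b = -0.38
  (-35)·a + (-115)·b = +0.95
Eliminate b (×(-115) and ×(-105), subtract): -15175·a = 143.450 → a = ∂h/∂x = -0.009453
Back-substitute: b = ∂h/∂y = -0.005384.
Flow = −∇h = (+0.009453 east, +0.005384 north), which points northeast.

NE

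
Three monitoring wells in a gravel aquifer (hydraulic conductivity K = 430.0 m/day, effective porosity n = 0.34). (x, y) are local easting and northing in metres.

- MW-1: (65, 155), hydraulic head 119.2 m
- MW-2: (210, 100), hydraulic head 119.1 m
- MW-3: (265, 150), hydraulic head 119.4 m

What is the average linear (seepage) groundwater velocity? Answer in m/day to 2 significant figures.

Differences from MW-1: to MW-2 (Δx, Δy, Δh) = (145, -55, -0.1); to MW-3 = (200, -5, +0.2).
Determinant of the coordinate differences = 145·(-5) − 200·(-55) = 10275.
∂h/∂x = [(-0.1)·(-5) − (+0.2)·(-55)] / 10275 = +0.001119
∂h/∂y = [145·(+0.2) − 200·(-0.1)] / 10275 = +0.004769
|∇h| = √(0.001119² + 0.004769²) = 0.004899
Seepage velocity v = K·i/n = 430.0 × 0.004899 / 0.34 = 6.196 m/day.

6.2 m/day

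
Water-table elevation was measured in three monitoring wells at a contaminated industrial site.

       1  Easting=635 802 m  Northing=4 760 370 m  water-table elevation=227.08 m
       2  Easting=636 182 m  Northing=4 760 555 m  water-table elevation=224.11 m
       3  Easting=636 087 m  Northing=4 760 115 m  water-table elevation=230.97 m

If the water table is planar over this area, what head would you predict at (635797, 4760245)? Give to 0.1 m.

Three-point gradient (reference 1): Δ to 2 = (380, 185, -2.97), Δ to 3 = (285, -255, +3.89).
∂h/∂x = -0.0002520, ∂h/∂y = -0.01554 (det = -149625).
h(635797, 4760245) = 227.08 + (-0.0002520)·(-5) + (-0.01554)·(-125) = 227.08 +0.001 +1.942 = 229.023 m.

229.0 m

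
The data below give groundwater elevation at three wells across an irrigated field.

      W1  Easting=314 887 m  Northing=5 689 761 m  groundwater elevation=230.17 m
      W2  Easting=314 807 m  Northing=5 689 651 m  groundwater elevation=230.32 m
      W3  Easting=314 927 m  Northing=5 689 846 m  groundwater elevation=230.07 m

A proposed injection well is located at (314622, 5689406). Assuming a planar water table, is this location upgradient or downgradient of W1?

Taking W1 as reference: W2−W1 = (-80, -110, +0.15); W3−W1 = (40, 85, -0.10).
Determinant of the coordinate differences = (-80)·85 − 40·(-110) = -2400.
∂h/∂x = [(+0.15)·85 − (-0.10)·(-110)] / -2400 = -0.0007292
∂h/∂y = [(-80)·(-0.10) − 40·(+0.15)] / -2400 = -0.0008333
Head at (314622, 5689406) = 230.17 + (-0.0007292)·(-265) + (-0.0008333)·(-355) = 230.66 m.
That is higher than the 230.17 m at W1, so the point is upgradient.

upgradient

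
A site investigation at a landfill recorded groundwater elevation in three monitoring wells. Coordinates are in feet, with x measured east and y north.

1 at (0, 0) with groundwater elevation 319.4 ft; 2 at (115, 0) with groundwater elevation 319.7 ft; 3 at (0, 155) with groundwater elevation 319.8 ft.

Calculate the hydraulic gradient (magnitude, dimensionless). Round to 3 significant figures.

0.00367

∂h/∂x = (319.7 − 319.4) / (115 − 0) = +0.002609
∂h/∂y = (319.8 − 319.4) / (155 − 0) = +0.002581
|∇h| = √(0.002609² + 0.002581²) = 0.00367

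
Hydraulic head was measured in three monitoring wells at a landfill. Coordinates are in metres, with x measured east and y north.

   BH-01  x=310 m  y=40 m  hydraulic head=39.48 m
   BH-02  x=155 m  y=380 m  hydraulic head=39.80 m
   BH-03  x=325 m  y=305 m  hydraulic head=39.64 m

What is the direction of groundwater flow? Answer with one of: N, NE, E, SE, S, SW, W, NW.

SE

Taking BH-01 as reference: BH-02−BH-01 = (-155, 340, +0.32); BH-03−BH-01 = (15, 265, +0.16).
Solve a·Δx + b·Δy = Δh: det = (-155)·265 − 15·340 = -46175.
∂h/∂x = [(+0.32)·265 − (+0.16)·340] / -46175 = -0.0006584
∂h/∂y = [(-155)·(+0.16) − 15·(+0.32)] / -46175 = +0.0006410
Flow = −∇h = (+0.0006584 east, -0.0006410 north), which points southeast.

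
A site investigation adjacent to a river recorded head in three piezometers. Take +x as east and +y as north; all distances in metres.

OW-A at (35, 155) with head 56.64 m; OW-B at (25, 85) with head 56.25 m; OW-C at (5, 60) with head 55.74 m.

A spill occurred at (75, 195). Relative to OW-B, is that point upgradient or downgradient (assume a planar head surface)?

upgradient

With h = a·x + b·y + c and OW-A as origin, the differences give:
  (-10)·a + (-70)·b = -0.39
  (-30)·a + (-95)·b = -0.90
Eliminate b (×(-95) and ×(-70), subtract): -1150·a = -25.950 → a = ∂h/∂x = +0.02257
Back-substitute: b = ∂h/∂y = +0.002348.
Head at (75, 195) = 56.64 + (+0.02257)·(40) + (+0.002348)·(40) = 57.64 m.
That is higher than the 56.25 m at OW-B, so the point is upgradient.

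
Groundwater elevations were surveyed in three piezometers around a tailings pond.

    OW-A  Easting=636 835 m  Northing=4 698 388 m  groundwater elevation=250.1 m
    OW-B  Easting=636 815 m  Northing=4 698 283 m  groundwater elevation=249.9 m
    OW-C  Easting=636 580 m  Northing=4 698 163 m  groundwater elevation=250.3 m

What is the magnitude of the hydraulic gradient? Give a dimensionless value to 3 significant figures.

0.00386

Differences from OW-A: to OW-B (Δx, Δy, Δh) = (-20, -105, -0.2); to OW-C = (-255, -225, +0.2).
Solve a·Δx + b·Δy = Δh: det = (-20)·(-225) − (-255)·(-105) = -22275.
∂h/∂x = [(-0.2)·(-225) − (+0.2)·(-105)] / -22275 = -0.002963
∂h/∂y = [(-20)·(+0.2) − (-255)·(-0.2)] / -22275 = +0.002469
|∇h| = √(-0.002963² + 0.002469²) = 0.003857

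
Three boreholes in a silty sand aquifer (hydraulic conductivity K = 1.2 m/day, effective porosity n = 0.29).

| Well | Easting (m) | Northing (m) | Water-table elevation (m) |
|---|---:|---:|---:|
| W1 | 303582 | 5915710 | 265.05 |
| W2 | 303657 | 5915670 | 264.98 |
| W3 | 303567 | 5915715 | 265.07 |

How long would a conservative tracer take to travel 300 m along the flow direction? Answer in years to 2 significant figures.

With h = a·x + b·y + c and W1 as origin, the differences give:
  75·a + (-40)·b = -0.07
  (-15)·a + 5·b = +0.02
Eliminate b (×5 and ×(-40), subtract): -225·a = 0.450 → a = ∂h/∂x = -0.002000
Back-substitute: b = ∂h/∂y = -0.002000.
|∇h| = √(-0.002000² + -0.002000²) = 0.002828
Seepage velocity v = K·i/n = 1.2 × 0.002828 / 0.29 = 0.0117 m/day.
t = 300 / 0.0117 = 2.564e+04 days = 70.2 years.

70 years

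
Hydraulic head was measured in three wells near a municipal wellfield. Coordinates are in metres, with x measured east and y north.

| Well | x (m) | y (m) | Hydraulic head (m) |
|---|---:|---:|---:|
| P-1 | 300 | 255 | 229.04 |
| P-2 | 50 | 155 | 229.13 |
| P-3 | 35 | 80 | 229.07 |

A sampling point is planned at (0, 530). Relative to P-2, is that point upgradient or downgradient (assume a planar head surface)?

Differences from P-1: to P-2 (Δx, Δy, Δh) = (-250, -100, +0.09); to P-3 = (-265, -175, +0.03).
Determinant of the coordinate differences = (-250)·(-175) − (-265)·(-100) = 17250.
∂h/∂x = [(+0.09)·(-175) − (+0.03)·(-100)] / 17250 = -0.0007391
∂h/∂y = [(-250)·(+0.03) − (-265)·(+0.09)] / 17250 = +0.0009478
Head at (0, 530) = 229.04 + (-0.0007391)·(-300) + (+0.0009478)·(275) = 229.52 m.
That is higher than the 229.13 m at P-2, so the point is upgradient.

upgradient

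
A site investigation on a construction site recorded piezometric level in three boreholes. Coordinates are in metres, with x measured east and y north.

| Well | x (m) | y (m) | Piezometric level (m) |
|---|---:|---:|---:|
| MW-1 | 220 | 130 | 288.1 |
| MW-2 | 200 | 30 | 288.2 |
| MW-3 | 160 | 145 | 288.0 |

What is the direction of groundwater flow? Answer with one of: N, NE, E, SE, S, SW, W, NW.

NW

Taking MW-1 as reference: MW-2−MW-1 = (-20, -100, +0.1); MW-3−MW-1 = (-60, 15, -0.1).
Determinant of the coordinate differences = (-20)·15 − (-60)·(-100) = -6300.
∂h/∂x = [(+0.1)·15 − (-0.1)·(-100)] / -6300 = +0.001349
∂h/∂y = [(-20)·(-0.1) − (-60)·(+0.1)] / -6300 = -0.001270
Flow = −∇h = (-0.001349 east, +0.001270 north), which points northwest.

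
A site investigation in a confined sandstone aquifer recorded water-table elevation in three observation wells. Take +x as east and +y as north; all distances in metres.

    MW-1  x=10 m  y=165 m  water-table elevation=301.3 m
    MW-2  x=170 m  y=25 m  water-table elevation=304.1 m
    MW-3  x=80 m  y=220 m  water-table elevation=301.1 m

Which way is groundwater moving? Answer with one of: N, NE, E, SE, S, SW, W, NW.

NW

Taking MW-1 as reference: MW-2−MW-1 = (160, -140, +2.8); MW-3−MW-1 = (70, 55, -0.2).
Solve a·Δx + b·Δy = Δh: det = 160·55 − 70·(-140) = 18600.
∂h/∂x = [(+2.8)·55 − (-0.2)·(-140)] / 18600 = +0.006774
∂h/∂y = [160·(-0.2) − 70·(+2.8)] / 18600 = -0.01226
Flow = −∇h = (-0.006774 east, +0.01226 north), which points northwest.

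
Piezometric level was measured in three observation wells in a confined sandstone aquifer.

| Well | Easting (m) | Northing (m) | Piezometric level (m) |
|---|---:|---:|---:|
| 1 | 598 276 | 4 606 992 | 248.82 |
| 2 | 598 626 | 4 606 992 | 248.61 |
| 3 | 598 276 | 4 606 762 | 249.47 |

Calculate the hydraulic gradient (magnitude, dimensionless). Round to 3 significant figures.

∂h/∂x = (248.61 − 248.82) / (598626 − 598276) = -0.0006000
∂h/∂y = (249.47 − 248.82) / (4606762 − 4606992) = -0.002826
|∇h| = √(-0.0006000² + -0.002826²) = 0.002889

0.00289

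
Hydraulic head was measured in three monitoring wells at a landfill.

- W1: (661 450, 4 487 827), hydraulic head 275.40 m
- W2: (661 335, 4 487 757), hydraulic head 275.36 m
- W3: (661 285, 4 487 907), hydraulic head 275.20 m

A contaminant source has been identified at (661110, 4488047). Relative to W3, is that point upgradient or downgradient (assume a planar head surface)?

downgradient

With h = a·x + b·y + c and W1 as origin, the differences give:
  (-115)·a + (-70)·b = -0.04
  (-165)·a + 80·b = -0.20
Eliminate b (×80 and ×(-70), subtract): -20750·a = -17.200 → a = ∂h/∂x = +0.0008289
Back-substitute: b = ∂h/∂y = -0.0007904.
Head at (661110, 4488047) = 275.40 + (+0.0008289)·(-340) + (-0.0007904)·(220) = 274.94 m.
That is lower than the 275.20 m at W3, so the point is downgradient.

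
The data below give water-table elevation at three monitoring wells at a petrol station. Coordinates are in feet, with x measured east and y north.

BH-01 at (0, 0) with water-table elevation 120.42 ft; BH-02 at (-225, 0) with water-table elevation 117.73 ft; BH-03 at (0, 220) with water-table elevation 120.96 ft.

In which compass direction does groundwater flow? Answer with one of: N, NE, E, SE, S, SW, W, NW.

W

∂h/∂x = (117.73 − 120.42) / (-225 − 0) = +0.01196
∂h/∂y = (120.96 − 120.42) / (220 − 0) = +0.002455
Flow = −∇h = (-0.01196 east, -0.002455 north), which points west.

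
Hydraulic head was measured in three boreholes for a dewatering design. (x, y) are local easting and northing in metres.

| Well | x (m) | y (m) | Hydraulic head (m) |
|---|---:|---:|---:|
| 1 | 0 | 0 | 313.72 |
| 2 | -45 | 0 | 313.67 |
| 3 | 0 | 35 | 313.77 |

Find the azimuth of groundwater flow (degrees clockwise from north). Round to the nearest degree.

∂h/∂x = (313.67 − 313.72) / (-45 − 0) = +0.001111
∂h/∂y = (313.77 − 313.72) / (35 − 0) = +0.001429
Flow direction (−∇h) has components (-0.001111 E, -0.001429 N).
Azimuth = atan2(E, N) = atan2(-0.001111, -0.001429) = 217.9° ≈ 218°.

218°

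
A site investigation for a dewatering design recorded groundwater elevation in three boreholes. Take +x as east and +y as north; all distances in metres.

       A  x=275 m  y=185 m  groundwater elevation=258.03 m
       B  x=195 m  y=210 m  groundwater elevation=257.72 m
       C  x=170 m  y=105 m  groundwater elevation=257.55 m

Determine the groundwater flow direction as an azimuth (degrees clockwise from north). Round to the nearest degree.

261°

Differences from A: to B (Δx, Δy, Δh) = (-80, 25, -0.31); to C = (-105, -80, -0.48).
Solve a·Δx + b·Δy = Δh: det = (-80)·(-80) − (-105)·25 = 9025.
∂h/∂x = [(-0.31)·(-80) − (-0.48)·25] / 9025 = +0.004078
∂h/∂y = [(-80)·(-0.48) − (-105)·(-0.31)] / 9025 = +0.0006482
Flow direction (−∇h) has components (-0.004078 E, -0.0006482 N).
Azimuth = atan2(E, N) = atan2(-0.004078, -0.0006482) = 261.0° ≈ 261°.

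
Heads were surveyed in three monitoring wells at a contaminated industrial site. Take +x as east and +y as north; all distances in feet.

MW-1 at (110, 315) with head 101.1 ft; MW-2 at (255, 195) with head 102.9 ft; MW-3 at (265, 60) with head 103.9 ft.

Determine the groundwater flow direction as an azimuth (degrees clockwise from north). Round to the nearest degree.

Differences from MW-1: to MW-2 (Δx, Δy, Δh) = (145, -120, +1.8); to MW-3 = (155, -255, +2.8).
Solve a·Δx + b·Δy = Δh: det = 145·(-255) − 155·(-120) = -18375.
∂h/∂x = [(+1.8)·(-255) − (+2.8)·(-120)] / -18375 = +0.006694
∂h/∂y = [145·(+2.8) − 155·(+1.8)] / -18375 = -0.006912
Flow direction (−∇h) has components (-0.006694 E, +0.006912 N).
Azimuth = atan2(E, N) = atan2(-0.006694, +0.006912) = 315.9° ≈ 316°.

316°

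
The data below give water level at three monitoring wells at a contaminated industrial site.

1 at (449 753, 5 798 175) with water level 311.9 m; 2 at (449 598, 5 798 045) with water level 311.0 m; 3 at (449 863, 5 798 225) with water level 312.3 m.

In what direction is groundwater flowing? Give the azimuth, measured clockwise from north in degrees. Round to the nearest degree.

Taking 1 as reference: 2−1 = (-155, -130, -0.9); 3−1 = (110, 50, +0.4).
Solve a·Δx + b·Δy = Δh: det = (-155)·50 − 110·(-130) = 6550.
∂h/∂x = [(-0.9)·50 − (+0.4)·(-130)] / 6550 = +0.001069
∂h/∂y = [(-155)·(+0.4) − 110·(-0.9)] / 6550 = +0.005649
Flow direction (−∇h) has components (-0.001069 E, -0.005649 N).
Azimuth = atan2(E, N) = atan2(-0.001069, -0.005649) = 190.7° ≈ 191°.

191°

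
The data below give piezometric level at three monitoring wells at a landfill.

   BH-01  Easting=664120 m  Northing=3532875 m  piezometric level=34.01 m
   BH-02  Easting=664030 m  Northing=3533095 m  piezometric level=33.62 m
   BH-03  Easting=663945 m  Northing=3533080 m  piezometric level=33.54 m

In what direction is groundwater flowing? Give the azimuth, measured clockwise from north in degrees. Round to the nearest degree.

318°

With h = a·x + b·y + c and BH-01 as origin, the differences give:
  (-90)·a + 220·b = -0.39
  (-175)·a + 205·b = -0.47
Eliminate b (×205 and ×220, subtract): 20050·a = 23.450 → a = ∂h/∂x = +0.001170
Back-substitute: b = ∂h/∂y = -0.001294.
Flow direction (−∇h) has components (-0.001170 E, +0.001294 N).
Azimuth = atan2(E, N) = atan2(-0.001170, +0.001294) = 317.9° ≈ 318°.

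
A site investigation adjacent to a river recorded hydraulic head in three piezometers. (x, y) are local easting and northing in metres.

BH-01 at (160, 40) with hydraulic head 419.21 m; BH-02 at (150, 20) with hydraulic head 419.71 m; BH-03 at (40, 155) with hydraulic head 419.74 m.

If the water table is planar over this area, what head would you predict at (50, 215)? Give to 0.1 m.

Taking BH-01 as reference: BH-02−BH-01 = (-10, -20, +0.50); BH-03−BH-01 = (-120, 115, +0.53).
Determinant of the coordinate differences = (-10)·115 − (-120)·(-20) = -3550.
∂h/∂x = [(+0.50)·115 − (+0.53)·(-20)] / -3550 = -0.01918
∂h/∂y = [(-10)·(+0.53) − (-120)·(+0.50)] / -3550 = -0.01541
h(50, 215) = 419.21 + (-0.01918)·(-110) + (-0.01541)·(175) = 419.21 +2.110 -2.696 = 418.624 m.

418.6 m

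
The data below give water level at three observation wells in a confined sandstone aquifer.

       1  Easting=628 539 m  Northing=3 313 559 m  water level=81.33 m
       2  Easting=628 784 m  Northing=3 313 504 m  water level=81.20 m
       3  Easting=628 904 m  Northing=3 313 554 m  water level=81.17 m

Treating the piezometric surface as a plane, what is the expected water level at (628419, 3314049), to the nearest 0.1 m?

81.6 m

Taking 1 as reference: 2−1 = (245, -55, -0.13); 3−1 = (365, -5, -0.16).
Solve a·Δx + b·Δy = Δh: det = 245·(-5) − 365·(-55) = 18850.
∂h/∂x = [(-0.13)·(-5) − (-0.16)·(-55)] / 18850 = -0.0004324
∂h/∂y = [245·(-0.16) − 365·(-0.13)] / 18850 = +0.0004377
h(628419, 3314049) = 81.33 + (-0.0004324)·(-120) + (+0.0004377)·(490) = 81.33 +0.052 +0.214 = 81.596 m.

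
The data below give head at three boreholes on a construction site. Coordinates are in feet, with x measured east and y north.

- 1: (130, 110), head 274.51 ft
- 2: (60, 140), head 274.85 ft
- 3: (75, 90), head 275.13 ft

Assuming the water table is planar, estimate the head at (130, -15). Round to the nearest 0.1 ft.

275.5 ft

With h = a·x + b·y + c and 1 as origin, the differences give:
  (-70)·a + 30·b = +0.34
  (-55)·a + (-20)·b = +0.62
Eliminate b (×(-20) and ×30, subtract): 3050·a = -25.400 → a = ∂h/∂x = -0.008328
Back-substitute: b = ∂h/∂y = -0.008098.
h(130, -15) = 274.51 + (-0.008328)·(0) + (-0.008098)·(-125) = 274.51 -0.000 +1.012 = 275.522 ft.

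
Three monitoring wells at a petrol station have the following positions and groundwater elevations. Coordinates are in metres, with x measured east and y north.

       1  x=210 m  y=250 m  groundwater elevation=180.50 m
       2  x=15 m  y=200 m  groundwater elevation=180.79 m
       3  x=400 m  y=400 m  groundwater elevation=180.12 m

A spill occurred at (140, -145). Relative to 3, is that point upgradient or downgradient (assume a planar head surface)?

upgradient

Taking 1 as reference: 2−1 = (-195, -50, +0.29); 3−1 = (190, 150, -0.38).
Determinant of the coordinate differences = (-195)·150 − 190·(-50) = -19750.
∂h/∂x = [(+0.29)·150 − (-0.38)·(-50)] / -19750 = -0.001241
∂h/∂y = [(-195)·(-0.38) − 190·(+0.29)] / -19750 = -0.0009620
Head at (140, -145) = 180.50 + (-0.001241)·(-70) + (-0.0009620)·(-395) = 180.97 m.
That is higher than the 180.12 m at 3, so the point is upgradient.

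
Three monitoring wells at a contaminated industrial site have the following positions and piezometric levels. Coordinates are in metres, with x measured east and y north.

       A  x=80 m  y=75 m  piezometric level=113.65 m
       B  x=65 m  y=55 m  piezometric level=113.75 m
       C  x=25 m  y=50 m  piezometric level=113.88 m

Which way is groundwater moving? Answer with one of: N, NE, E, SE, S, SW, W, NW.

Taking A as reference: B−A = (-15, -20, +0.10); C−A = (-55, -25, +0.23).
Determinant of the coordinate differences = (-15)·(-25) − (-55)·(-20) = -725.
∂h/∂x = [(+0.10)·(-25) − (+0.23)·(-20)] / -725 = -0.002897
∂h/∂y = [(-15)·(+0.23) − (-55)·(+0.10)] / -725 = -0.002828
Flow = −∇h = (+0.002897 east, +0.002828 north), which points northeast.

NE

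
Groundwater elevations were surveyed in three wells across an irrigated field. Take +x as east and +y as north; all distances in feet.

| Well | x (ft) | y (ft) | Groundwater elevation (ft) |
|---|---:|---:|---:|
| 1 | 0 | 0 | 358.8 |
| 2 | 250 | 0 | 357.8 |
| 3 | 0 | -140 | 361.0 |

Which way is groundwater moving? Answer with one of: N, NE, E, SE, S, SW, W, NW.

∂h/∂x = (357.8 − 358.8) / (250 − 0) = -0.004000
∂h/∂y = (361.0 − 358.8) / (-140 − 0) = -0.01571
Flow = −∇h = (+0.004000 east, +0.01571 north), which points north.

N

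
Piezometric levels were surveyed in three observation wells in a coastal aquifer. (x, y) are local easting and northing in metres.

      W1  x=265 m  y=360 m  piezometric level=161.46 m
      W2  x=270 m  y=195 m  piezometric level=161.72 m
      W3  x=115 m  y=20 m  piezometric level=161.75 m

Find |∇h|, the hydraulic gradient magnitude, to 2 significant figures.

Differences from W1: to W2 (Δx, Δy, Δh) = (5, -165, +0.26); to W3 = (-150, -340, +0.29).
Solve a·Δx + b·Δy = Δh: det = 5·(-340) − (-150)·(-165) = -26450.
∂h/∂x = [(+0.26)·(-340) − (+0.29)·(-165)] / -26450 = +0.001533
∂h/∂y = [5·(+0.29) − (-150)·(+0.26)] / -26450 = -0.001529
|∇h| = √(0.001533² + -0.001529²) = 0.002165

0.0022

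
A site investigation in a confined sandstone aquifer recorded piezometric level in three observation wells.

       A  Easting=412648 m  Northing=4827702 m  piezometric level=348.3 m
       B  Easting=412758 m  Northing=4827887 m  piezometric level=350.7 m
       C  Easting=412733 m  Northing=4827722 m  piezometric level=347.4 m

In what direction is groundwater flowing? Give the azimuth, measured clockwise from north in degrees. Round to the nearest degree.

Three-point gradient (reference A): Δ to B = (110, 185, +2.4), Δ to C = (85, 20, -0.9).
∂h/∂x = -0.01586, ∂h/∂y = +0.02240 (det = -13525).
Flow direction (−∇h) has components (+0.01586 E, -0.02240 N).
Azimuth = atan2(E, N) = atan2(+0.01586, -0.02240) = 144.7° ≈ 145°.

145°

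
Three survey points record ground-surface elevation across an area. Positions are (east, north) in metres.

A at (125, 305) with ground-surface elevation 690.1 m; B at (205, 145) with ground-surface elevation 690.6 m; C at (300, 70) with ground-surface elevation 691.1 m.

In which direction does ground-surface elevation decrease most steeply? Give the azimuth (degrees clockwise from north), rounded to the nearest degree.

280°

With z = a·x + b·y + c and A as origin, the differences give:
  80·a + (-160)·b = +0.5
  175·a + (-235)·b = +1.0
Eliminate b (×(-235) and ×(-160), subtract): 9200·a = 42.50 → a = ∂z/∂x = +0.004620
Back-substitute: b = ∂z/∂y = -0.0008152.
Steepest decrease is along −∇f: components (-0.004620 E, +0.0008152 N).
Azimuth = atan2(-0.004620, +0.0008152) = 280.0° ≈ 280°.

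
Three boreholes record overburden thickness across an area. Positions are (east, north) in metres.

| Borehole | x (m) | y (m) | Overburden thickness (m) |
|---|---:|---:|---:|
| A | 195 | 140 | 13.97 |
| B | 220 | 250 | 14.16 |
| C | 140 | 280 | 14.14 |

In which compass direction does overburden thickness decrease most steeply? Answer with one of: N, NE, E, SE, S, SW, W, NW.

With d = a·x + b·y + c and A as origin, the differences give:
  25·a + 110·b = +0.19
  (-55)·a + 140·b = +0.17
Eliminate b (×140 and ×110, subtract): 9550·a = 7.900 → a = ∂d/∂x = +0.0008272
Back-substitute: b = ∂d/∂y = +0.001539.
Steepest decrease is along −∇f = (-0.0008272 E, -0.001539 N) → southwest.

SW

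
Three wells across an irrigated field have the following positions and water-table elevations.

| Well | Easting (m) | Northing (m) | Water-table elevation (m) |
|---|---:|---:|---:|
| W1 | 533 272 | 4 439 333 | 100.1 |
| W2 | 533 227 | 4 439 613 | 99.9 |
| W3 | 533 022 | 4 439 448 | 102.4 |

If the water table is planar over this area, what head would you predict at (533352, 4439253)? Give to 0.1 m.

Three-point gradient (reference W1): Δ to W2 = (-45, 280, -0.2), Δ to W3 = (-250, 115, +2.3).
∂h/∂x = -0.01029, ∂h/∂y = -0.002368 (det = 64825).
h(533352, 4439253) = 100.1 + (-0.01029)·(80) + (-0.002368)·(-80) = 100.1 -0.823 +0.189 = 99.466 m.

99.5 m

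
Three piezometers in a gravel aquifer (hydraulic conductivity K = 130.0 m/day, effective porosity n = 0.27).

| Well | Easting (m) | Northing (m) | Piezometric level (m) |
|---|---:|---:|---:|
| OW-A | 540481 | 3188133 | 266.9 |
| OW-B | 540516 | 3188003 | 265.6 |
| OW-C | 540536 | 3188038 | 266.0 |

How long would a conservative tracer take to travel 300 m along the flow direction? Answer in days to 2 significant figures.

59 days

With h = a·x + b·y + c and OW-A as origin, the differences give:
  35·a + (-130)·b = -1.3
  55·a + (-95)·b = -0.9
Eliminate b (×(-95) and ×(-130), subtract): 3825·a = 6.50 → a = ∂h/∂x = +0.001699
Back-substitute: b = ∂h/∂y = +0.01046.
|∇h| = √(0.001699² + 0.01046²) = 0.0106
Seepage velocity v = K·i/n = 130.0 × 0.0106 / 0.27 = 5.104 m/day.
t = 300 / 5.104 = 58.78 days.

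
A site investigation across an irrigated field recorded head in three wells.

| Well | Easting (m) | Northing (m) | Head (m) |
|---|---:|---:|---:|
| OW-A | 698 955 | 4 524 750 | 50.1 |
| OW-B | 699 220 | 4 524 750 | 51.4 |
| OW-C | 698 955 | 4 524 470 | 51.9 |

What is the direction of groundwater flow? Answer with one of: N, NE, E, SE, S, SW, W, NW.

NW

∂h/∂x = (51.4 − 50.1) / (699220 − 698955) = +0.004906
∂h/∂y = (51.9 − 50.1) / (4524470 − 4524750) = -0.006429
Flow = −∇h = (-0.004906 east, +0.006429 north), which points northwest.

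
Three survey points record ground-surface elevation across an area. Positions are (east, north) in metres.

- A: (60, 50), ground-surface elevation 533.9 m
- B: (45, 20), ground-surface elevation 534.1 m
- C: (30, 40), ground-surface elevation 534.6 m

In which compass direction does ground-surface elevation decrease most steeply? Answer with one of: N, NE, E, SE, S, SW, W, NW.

E

With z = a·x + b·y + c and A as origin, the differences give:
  (-15)·a + (-30)·b = +0.2
  (-30)·a + (-10)·b = +0.7
Eliminate b (×(-10) and ×(-30), subtract): -750·a = 19.00 → a = ∂z/∂x = -0.02533
Back-substitute: b = ∂z/∂y = +0.006000.
Steepest decrease is along −∇f = (+0.02533 E, -0.006000 N) → east.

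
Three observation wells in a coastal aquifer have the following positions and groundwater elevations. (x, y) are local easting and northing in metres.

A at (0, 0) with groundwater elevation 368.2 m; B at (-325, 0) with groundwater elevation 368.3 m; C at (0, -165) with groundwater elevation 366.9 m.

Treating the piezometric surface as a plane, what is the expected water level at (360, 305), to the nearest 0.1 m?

370.5 m

∂h/∂x = (368.3 − 368.2) / (-325 − 0) = -0.0003077
∂h/∂y = (366.9 − 368.2) / (-165 − 0) = +0.007879
h(360, 305) = 368.2 + (-0.0003077)·(360) + (+0.007879)·(305) = 368.2 -0.111 +2.403 = 370.492 m.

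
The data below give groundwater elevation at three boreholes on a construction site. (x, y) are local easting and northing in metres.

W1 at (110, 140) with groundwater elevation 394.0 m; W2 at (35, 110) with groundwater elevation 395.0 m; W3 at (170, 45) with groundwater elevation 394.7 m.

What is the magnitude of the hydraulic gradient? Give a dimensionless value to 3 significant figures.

0.0151

With h = a·x + b·y + c and W1 as origin, the differences give:
  (-75)·a + (-30)·b = +1.0
  60·a + (-95)·b = +0.7
Eliminate b (×(-95) and ×(-30), subtract): 8925·a = -74.00 → a = ∂h/∂x = -0.008291
Back-substitute: b = ∂h/∂y = -0.01261.
|∇h| = √(-0.008291² + -0.01261²) = 0.01509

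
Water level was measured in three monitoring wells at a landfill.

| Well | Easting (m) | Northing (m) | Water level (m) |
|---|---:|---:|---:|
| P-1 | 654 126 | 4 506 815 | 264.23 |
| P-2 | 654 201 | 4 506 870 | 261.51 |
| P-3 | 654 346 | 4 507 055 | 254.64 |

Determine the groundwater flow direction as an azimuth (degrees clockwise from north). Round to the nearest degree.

046°

Differences from P-1: to P-2 (Δx, Δy, Δh) = (75, 55, -2.72); to P-3 = (220, 240, -9.59).
Solve a·Δx + b·Δy = Δh: det = 75·240 − 220·55 = 5900.
∂h/∂x = [(-2.72)·240 − (-9.59)·55] / 5900 = -0.02125
∂h/∂y = [75·(-9.59) − 220·(-2.72)] / 5900 = -0.02048
Flow direction (−∇h) has components (+0.02125 E, +0.02048 N).
Azimuth = atan2(E, N) = atan2(+0.02125, +0.02048) = 46.0° ≈ 046°.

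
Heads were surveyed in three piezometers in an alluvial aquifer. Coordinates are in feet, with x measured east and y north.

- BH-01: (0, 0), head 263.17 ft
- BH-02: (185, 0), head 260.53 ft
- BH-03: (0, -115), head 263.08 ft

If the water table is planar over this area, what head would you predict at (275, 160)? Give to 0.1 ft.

259.4 ft

∂h/∂x = (260.53 − 263.17) / (185 − 0) = -0.01427
∂h/∂y = (263.08 − 263.17) / (-115 − 0) = +0.0007826
h(275, 160) = 263.17 + (-0.01427)·(275) + (+0.0007826)·(160) = 263.17 -3.924 +0.125 = 259.371 ft.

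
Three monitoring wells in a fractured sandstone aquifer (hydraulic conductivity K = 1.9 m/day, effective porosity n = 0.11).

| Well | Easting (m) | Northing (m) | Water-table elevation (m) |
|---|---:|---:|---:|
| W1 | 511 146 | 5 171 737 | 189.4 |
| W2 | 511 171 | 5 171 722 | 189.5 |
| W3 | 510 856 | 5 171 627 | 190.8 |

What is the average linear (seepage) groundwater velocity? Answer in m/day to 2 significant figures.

0.16 m/day

Taking W1 as reference: W2−W1 = (25, -15, +0.1); W3−W1 = (-290, -110, +1.4).
Determinant of the coordinate differences = 25·(-110) − (-290)·(-15) = -7100.
∂h/∂x = [(+0.1)·(-110) − (+1.4)·(-15)] / -7100 = -0.001408
∂h/∂y = [25·(+1.4) − (-290)·(+0.1)] / -7100 = -0.009014
|∇h| = √(-0.001408² + -0.009014²) = 0.009123
Seepage velocity v = K·i/n = 1.9 × 0.009123 / 0.11 = 0.1576 m/day.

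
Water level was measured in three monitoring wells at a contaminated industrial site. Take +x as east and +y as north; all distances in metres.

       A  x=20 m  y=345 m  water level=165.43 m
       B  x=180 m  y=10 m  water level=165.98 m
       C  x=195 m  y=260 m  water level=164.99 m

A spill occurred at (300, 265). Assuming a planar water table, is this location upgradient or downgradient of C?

Taking A as reference: B−A = (160, -335, +0.55); C−A = (175, -85, -0.44).
Determinant of the coordinate differences = 160·(-85) − 175·(-335) = 45025.
∂h/∂x = [(+0.55)·(-85) − (-0.44)·(-335)] / 45025 = -0.004312
∂h/∂y = [160·(-0.44) − 175·(+0.55)] / 45025 = -0.003701
Head at (300, 265) = 165.43 + (-0.004312)·(280) + (-0.003701)·(-80) = 164.52 m.
That is lower than the 164.99 m at C, so the point is downgradient.

downgradient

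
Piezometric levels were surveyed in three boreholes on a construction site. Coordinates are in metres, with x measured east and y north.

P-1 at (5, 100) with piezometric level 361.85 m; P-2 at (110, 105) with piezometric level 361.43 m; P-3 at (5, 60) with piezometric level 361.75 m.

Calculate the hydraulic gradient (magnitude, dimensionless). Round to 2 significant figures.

0.0048

Differences from P-1: to P-2 (Δx, Δy, Δh) = (105, 5, -0.42); to P-3 = (0, -40, -0.10).
Solve a·Δx + b·Δy = Δh: det = 105·(-40) − 0·5 = -4200.
∂h/∂x = [(-0.42)·(-40) − (-0.10)·5] / -4200 = -0.004119
∂h/∂y = [105·(-0.10) − 0·(-0.42)] / -4200 = +0.002500
|∇h| = √(-0.004119² + 0.002500²) = 0.004818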